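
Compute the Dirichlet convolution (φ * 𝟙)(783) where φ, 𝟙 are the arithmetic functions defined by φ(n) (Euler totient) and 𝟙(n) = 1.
(φ * 𝟙)(783) = 783

Divisors of 783: [1, 3, 9, 27, 29, 87, 261, 783]. For each d | 783:
  d = 1: φ(1) · 𝟙(783/1) = 1 · 1 = 1
  d = 3: φ(3) · 𝟙(783/3) = 2 · 1 = 2
  d = 9: φ(9) · 𝟙(783/9) = 6 · 1 = 6
  d = 27: φ(27) · 𝟙(783/27) = 18 · 1 = 18
  d = 29: φ(29) · 𝟙(783/29) = 28 · 1 = 28
  d = 87: φ(87) · 𝟙(783/87) = 56 · 1 = 56
  d = 261: φ(261) · 𝟙(783/261) = 168 · 1 = 168
  d = 783: φ(783) · 𝟙(783/783) = 504 · 1 = 504
Summing: (φ * 𝟙)(783) = 1 + 2 + 6 + 18 + 28 + 56 + 168 + 504 = 783.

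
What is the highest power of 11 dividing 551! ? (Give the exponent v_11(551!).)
v_11(551!) = 54

Legendre's formula: v_p(n!) = Σ_{k ≥ 1} ⌊n / p^k⌋. For p = 11, n = 551, the terms are:
  ⌊551/11^1⌋ = ⌊551/11⌋ = 50
  ⌊551/11^2⌋ = ⌊551/121⌋ = 4
(the next term ⌊551/11^3⌋ = 0, terminating the sum). Summing: v_11(551!) = 50 + 4 = 54.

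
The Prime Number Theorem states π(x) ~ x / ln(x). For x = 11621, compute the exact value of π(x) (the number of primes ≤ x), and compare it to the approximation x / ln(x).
π(11621) = 1398;  x/ln(x) ≈ 1241.48;  relative error ≈ 11.20%.

Directly count primes up to 11621: π(11621) = 1398. The PNT approximation gives 11621/ln(11621) ≈ 11621/9.36057 ≈ 1241.48. Relative error (π(x) − x/ln(x)) / π(x) ≈ 11.20%; the approximation is known to undercount slightly (Li(x) is a better estimate).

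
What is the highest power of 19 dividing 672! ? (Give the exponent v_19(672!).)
v_19(672!) = 36

Legendre's formula: v_p(n!) = Σ_{k ≥ 1} ⌊n / p^k⌋. For p = 19, n = 672, the terms are:
  ⌊672/19^1⌋ = ⌊672/19⌋ = 35
  ⌊672/19^2⌋ = ⌊672/361⌋ = 1
(the next term ⌊672/19^3⌋ = 0, terminating the sum). Summing: v_19(672!) = 35 + 1 = 36.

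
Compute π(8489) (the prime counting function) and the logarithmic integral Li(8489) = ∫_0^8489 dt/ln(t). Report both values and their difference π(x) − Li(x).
π(8489) = 1059;  Li(8489) ≈ 1080.65;  π(x) − Li(x) ≈ -21.65.

Direct count of primes ≤ 8489 gives π(8489) = 1059. Numerical evaluation of the logarithmic integral gives Li(8489) ≈ 1080.65. The difference π(x) − Li(x) ≈ -21.65 is typically negative for small/moderate x (Li(x) overestimates), though Littlewood's theorem shows this sign changes infinitely often.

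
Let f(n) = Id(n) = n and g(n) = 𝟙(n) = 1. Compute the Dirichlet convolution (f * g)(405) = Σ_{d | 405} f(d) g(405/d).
(Id * 𝟙)(405) = 726

Divisors of 405: [1, 3, 5, 9, 15, 27, 45, 81, 135, 405]. For each d | 405:
  d = 1: Id(1) · 𝟙(405/1) = 1 · 1 = 1
  d = 3: Id(3) · 𝟙(405/3) = 3 · 1 = 3
  d = 5: Id(5) · 𝟙(405/5) = 5 · 1 = 5
  d = 9: Id(9) · 𝟙(405/9) = 9 · 1 = 9
  d = 15: Id(15) · 𝟙(405/15) = 15 · 1 = 15
  d = 27: Id(27) · 𝟙(405/27) = 27 · 1 = 27
  d = 45: Id(45) · 𝟙(405/45) = 45 · 1 = 45
  d = 81: Id(81) · 𝟙(405/81) = 81 · 1 = 81
  d = 135: Id(135) · 𝟙(405/135) = 135 · 1 = 135
  d = 405: Id(405) · 𝟙(405/405) = 405 · 1 = 405
Summing: (Id * 𝟙)(405) = 1 + 3 + 5 + 9 + 15 + 27 + 45 + 81 + 135 + 405 = 726.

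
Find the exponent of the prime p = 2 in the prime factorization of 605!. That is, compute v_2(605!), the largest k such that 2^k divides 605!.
v_2(605!) = 599

Legendre's formula: v_p(n!) = Σ_{k ≥ 1} ⌊n / p^k⌋. For p = 2, n = 605, the terms are:
  ⌊605/2^1⌋ = ⌊605/2⌋ = 302
  ⌊605/2^2⌋ = ⌊605/4⌋ = 151
  ⌊605/2^3⌋ = ⌊605/8⌋ = 75
  ⌊605/2^4⌋ = ⌊605/16⌋ = 37
  ⌊605/2^5⌋ = ⌊605/32⌋ = 18
  ⌊605/2^6⌋ = ⌊605/64⌋ = 9
  ⌊605/2^7⌋ = ⌊605/128⌋ = 4
  ⌊605/2^8⌋ = ⌊605/256⌋ = 2
  ⌊605/2^9⌋ = ⌊605/512⌋ = 1
(the next term ⌊605/2^10⌋ = 0, terminating the sum). Summing: v_2(605!) = 302 + 151 + 75 + 37 + 18 + 9 + 4 + 2 + 1 = 599.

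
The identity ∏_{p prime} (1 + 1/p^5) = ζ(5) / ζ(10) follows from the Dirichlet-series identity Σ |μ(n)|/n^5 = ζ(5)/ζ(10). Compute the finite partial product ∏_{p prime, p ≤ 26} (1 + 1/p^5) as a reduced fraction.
∏ = 2612085852729079932096672771072/2521568243390149185231442932125

The primes p ≤ 26 are [2, 3, 5, 7, 11, 13, 17, 19, 23]. For each, (1 + 1/p^5) = (p^5 + 1)/p^5. Multiplying these fractions over p ∈ [2, 3, 5, 7, 11, 13, 17, 19, 23] gives 2612085852729079932096672771072/2521568243390149185231442932125. (In the limit P → ∞ this tends to ζ(5)/ζ(10).)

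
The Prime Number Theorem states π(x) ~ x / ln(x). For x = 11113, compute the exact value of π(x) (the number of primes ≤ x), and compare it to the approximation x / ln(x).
π(11113) = 1346;  x/ln(x) ≈ 1192.91;  relative error ≈ 11.37%.

Directly count primes up to 11113: π(11113) = 1346. The PNT approximation gives 11113/ln(11113) ≈ 11113/9.31587 ≈ 1192.91. Relative error (π(x) − x/ln(x)) / π(x) ≈ 11.37%; the approximation is known to undercount slightly (Li(x) is a better estimate).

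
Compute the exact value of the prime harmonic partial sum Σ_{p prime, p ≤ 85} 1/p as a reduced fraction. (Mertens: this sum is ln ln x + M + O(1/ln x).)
Σ 1/p = 475714535349241099037539188841003/267064515689275851355624017992790

π(85) = 23, so the primes ≤ 85 are [2, 3, 5, 7, 11, 13, 17, 19, 23, 29, 31, 37, 41, 43, 47, 53, 59, 61, 67, 71, 73, 79, 83]. Summing 1/p over these primes: 475714535349241099037539188841003/267064515689275851355624017992790 ≈ 1.7813. Mertens estimate ln ln(85) + 0.2615 ≈ 1.7527.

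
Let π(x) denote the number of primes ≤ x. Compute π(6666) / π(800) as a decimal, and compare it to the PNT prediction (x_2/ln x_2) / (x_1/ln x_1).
π(6666)/π(800) = 859/139 ≈ 6.1799;  PNT prediction ≈ 6.3261.

π(800) = 139 and π(6666) = 859, so π(6666)/π(800) ≈ 6.1799. The PNT-predicted ratio is (6666/ln(6666)) / (800/ln(800)) ≈ 6.3261. The two agree to within a few percent, as expected.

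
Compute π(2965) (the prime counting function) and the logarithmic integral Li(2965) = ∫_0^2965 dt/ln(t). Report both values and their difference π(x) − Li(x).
π(2965) = 427;  Li(2965) ≈ 438.38;  π(x) − Li(x) ≈ -11.38.

Direct count of primes ≤ 2965 gives π(2965) = 427. Numerical evaluation of the logarithmic integral gives Li(2965) ≈ 438.38. The difference π(x) − Li(x) ≈ -11.38 is typically negative for small/moderate x (Li(x) overestimates), though Littlewood's theorem shows this sign changes infinitely often.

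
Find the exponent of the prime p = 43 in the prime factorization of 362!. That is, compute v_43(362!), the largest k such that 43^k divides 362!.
v_43(362!) = 8

Legendre's formula: v_p(n!) = Σ_{k ≥ 1} ⌊n / p^k⌋. For p = 43, n = 362, the terms are:
  ⌊362/43^1⌋ = ⌊362/43⌋ = 8
(the next term ⌊362/43^2⌋ = 0, terminating the sum). Summing: v_43(362!) = 8 = 8.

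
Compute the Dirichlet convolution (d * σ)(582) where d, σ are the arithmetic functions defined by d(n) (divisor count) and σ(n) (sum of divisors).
(d * σ)(582) = 3000

Divisors of 582: [1, 2, 3, 6, 97, 194, 291, 582]. For each d | 582:
  d = 1: d(1) · σ(582/1) = 1 · 1176 = 1176
  d = 2: d(2) · σ(582/2) = 2 · 392 = 784
  d = 3: d(3) · σ(582/3) = 2 · 294 = 588
  d = 6: d(6) · σ(582/6) = 4 · 98 = 392
  d = 97: d(97) · σ(582/97) = 2 · 12 = 24
  d = 194: d(194) · σ(582/194) = 4 · 4 = 16
  d = 291: d(291) · σ(582/291) = 4 · 3 = 12
  d = 582: d(582) · σ(582/582) = 8 · 1 = 8
Summing: (d * σ)(582) = 1176 + 784 + 588 + 392 + 24 + 16 + 12 + 8 = 3000.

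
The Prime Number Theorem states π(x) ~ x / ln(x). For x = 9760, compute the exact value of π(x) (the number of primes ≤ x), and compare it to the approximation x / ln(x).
π(9760) = 1203;  x/ln(x) ≈ 1062.48;  relative error ≈ 11.68%.

Directly count primes up to 9760: π(9760) = 1203. The PNT approximation gives 9760/ln(9760) ≈ 9760/9.18605 ≈ 1062.48. Relative error (π(x) − x/ln(x)) / π(x) ≈ 11.68%; the approximation is known to undercount slightly (Li(x) is a better estimate).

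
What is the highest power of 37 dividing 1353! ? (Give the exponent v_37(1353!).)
v_37(1353!) = 36

Legendre's formula: v_p(n!) = Σ_{k ≥ 1} ⌊n / p^k⌋. For p = 37, n = 1353, the terms are:
  ⌊1353/37^1⌋ = ⌊1353/37⌋ = 36
(the next term ⌊1353/37^2⌋ = 0, terminating the sum). Summing: v_37(1353!) = 36 = 36.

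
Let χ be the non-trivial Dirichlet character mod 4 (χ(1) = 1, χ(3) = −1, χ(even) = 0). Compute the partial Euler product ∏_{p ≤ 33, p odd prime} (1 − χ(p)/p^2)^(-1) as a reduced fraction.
∏ = 70163108671177093/76623095660544000

The odd primes p ≤ 33 are [3, 5, 7, 11, 13, 17, 19, 23, 29, 31]. For each, χ(p) = 1 if p ≡ 1 mod 4, χ(p) = −1 if p ≡ 3 mod 4. Taking (1 − χ(p)/p^2)^(-1) = p^2/(p^2 − χ(p)): (1 − (-1)/3^2)^(-1) · (1 − (1)/5^2)^(-1) · (1 − (-1)/7^2)^(-1) · (1 − (-1)/11^2)^(-1) · (1 − (1)/13^2)^(-1) · (1 − (1)/17^2)^(-1) · (1 − (-1)/19^2)^(-1) · (1 − (-1)/23^2)^(-1) · (1 − (1)/29^2)^(-1) · (1 − (-1)/31^2)^(-1) = 70163108671177093/76623095660544000.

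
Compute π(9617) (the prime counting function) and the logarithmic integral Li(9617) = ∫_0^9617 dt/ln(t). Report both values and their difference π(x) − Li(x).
π(9617) = 1186;  Li(9617) ≈ 1204.47;  π(x) − Li(x) ≈ -18.47.

Direct count of primes ≤ 9617 gives π(9617) = 1186. Numerical evaluation of the logarithmic integral gives Li(9617) ≈ 1204.47. The difference π(x) − Li(x) ≈ -18.47 is typically negative for small/moderate x (Li(x) overestimates), though Littlewood's theorem shows this sign changes infinitely often.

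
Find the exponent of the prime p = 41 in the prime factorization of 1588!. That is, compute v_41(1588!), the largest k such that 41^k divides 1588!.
v_41(1588!) = 38

Legendre's formula: v_p(n!) = Σ_{k ≥ 1} ⌊n / p^k⌋. For p = 41, n = 1588, the terms are:
  ⌊1588/41^1⌋ = ⌊1588/41⌋ = 38
(the next term ⌊1588/41^2⌋ = 0, terminating the sum). Summing: v_41(1588!) = 38 = 38.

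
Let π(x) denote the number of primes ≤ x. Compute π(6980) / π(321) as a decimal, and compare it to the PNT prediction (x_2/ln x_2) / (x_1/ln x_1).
π(6980)/π(321) = 897/66 ≈ 13.5909;  PNT prediction ≈ 14.1792.

π(321) = 66 and π(6980) = 897, so π(6980)/π(321) ≈ 13.5909. The PNT-predicted ratio is (6980/ln(6980)) / (321/ln(321)) ≈ 14.1792. The two agree to within a few percent, as expected.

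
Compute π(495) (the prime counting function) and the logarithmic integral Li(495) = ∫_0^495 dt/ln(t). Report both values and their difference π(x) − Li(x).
π(495) = 94;  Li(495) ≈ 100.99;  π(x) − Li(x) ≈ -6.99.

Direct count of primes ≤ 495 gives π(495) = 94. Numerical evaluation of the logarithmic integral gives Li(495) ≈ 100.99. The difference π(x) − Li(x) ≈ -6.99 is typically negative for small/moderate x (Li(x) overestimates), though Littlewood's theorem shows this sign changes infinitely often.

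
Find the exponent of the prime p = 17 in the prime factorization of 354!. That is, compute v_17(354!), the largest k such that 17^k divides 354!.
v_17(354!) = 21

Legendre's formula: v_p(n!) = Σ_{k ≥ 1} ⌊n / p^k⌋. For p = 17, n = 354, the terms are:
  ⌊354/17^1⌋ = ⌊354/17⌋ = 20
  ⌊354/17^2⌋ = ⌊354/289⌋ = 1
(the next term ⌊354/17^3⌋ = 0, terminating the sum). Summing: v_17(354!) = 20 + 1 = 21.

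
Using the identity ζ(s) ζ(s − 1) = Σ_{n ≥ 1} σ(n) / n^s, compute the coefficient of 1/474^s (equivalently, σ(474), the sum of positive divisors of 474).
σ(474) = 960

In the product (Σ m^0/m^s)(Σ k / k^s) = Σ (Σ_{d | n} d) / n^s, the coefficient of 1/n^s is σ(n) = Σ_{d | n} d. For n = 474, divisors are [1, 2, 3, 6, 79, 158, 237, 474]; summing: σ(474) = 960.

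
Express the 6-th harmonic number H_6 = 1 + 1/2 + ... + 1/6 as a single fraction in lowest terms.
H_6 = 49/20

Direct summation: H_6 = 1 + 1/2 + ... + 1/6. The least common denominator is lcm(1, ..., 6) = 60; over this denominator the numerator is 60 + 30 + 20 + 15 + 12 + 10 = 147, so H_6 = 147/60; reducing by gcd(147, 60) = 3 gives 49/20 ≈ 2.45000. (The PNT-adjacent estimate ln(6) + γ ≈ 2.36898 matches within O(1/n).)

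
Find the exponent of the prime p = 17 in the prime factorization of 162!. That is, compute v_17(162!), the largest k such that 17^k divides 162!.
v_17(162!) = 9

Legendre's formula: v_p(n!) = Σ_{k ≥ 1} ⌊n / p^k⌋. For p = 17, n = 162, the terms are:
  ⌊162/17^1⌋ = ⌊162/17⌋ = 9
(the next term ⌊162/17^2⌋ = 0, terminating the sum). Summing: v_17(162!) = 9 = 9.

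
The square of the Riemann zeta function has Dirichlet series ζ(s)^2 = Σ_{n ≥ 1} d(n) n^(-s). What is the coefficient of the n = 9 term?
d(9) = 3

ζ(s)^2 = (Σ 1/m^s)(Σ 1/k^s). The coefficient of 1/n^s in the product is the number of ordered pairs (m, k) with mk = n, which equals d(n). For n = 9, divisors are [1, 3, 9], so d(9) = 3.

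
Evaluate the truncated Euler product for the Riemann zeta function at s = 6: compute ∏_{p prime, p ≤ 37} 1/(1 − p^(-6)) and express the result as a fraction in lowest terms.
∏ = 2571922726855099316399649303649342571118604998275/2528078112959041874006989121312570427443559530496

The primes p ≤ 37 are [2, 3, 5, 7, 11, 13, 17, 19, 23, 29, 31, 37]. For each prime, (1 − 1/p^6)^(-1) = p^6 / (p^6 − 1). The product is (1 − 1/2^6)^(-1), (1 − 1/3^6)^(-1), (1 − 1/5^6)^(-1), (1 − 1/7^6)^(-1), (1 − 1/11^6)^(-1), (1 − 1/13^6)^(-1), (1 − 1/17^6)^(-1), (1 − 1/19^6)^(-1), (1 − 1/23^6)^(-1), (1 − 1/29^6)^(-1), (1 − 1/31^6)^(-1), (1 − 1/37^6)^(-1) = ∏ p^6 / (p^6 − 1) = 2571922726855099316399649303649342571118604998275/2528078112959041874006989121312570427443559530496.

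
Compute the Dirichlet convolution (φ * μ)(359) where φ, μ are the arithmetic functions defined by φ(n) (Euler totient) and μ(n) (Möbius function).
(φ * μ)(359) = 357

Divisors of 359: [1, 359]. For each d | 359:
  d = 1: φ(1) · μ(359/1) = 1 · -1 = -1
  d = 359: φ(359) · μ(359/359) = 358 · 1 = 358
Summing: (φ * μ)(359) = -1 + 358 = 357.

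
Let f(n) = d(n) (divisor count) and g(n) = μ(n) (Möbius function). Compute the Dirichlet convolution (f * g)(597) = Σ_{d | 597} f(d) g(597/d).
(d * μ)(597) = 1

Divisors of 597: [1, 3, 199, 597]. For each d | 597:
  d = 1: d(1) · μ(597/1) = 1 · 1 = 1
  d = 3: d(3) · μ(597/3) = 2 · -1 = -2
  d = 199: d(199) · μ(597/199) = 2 · -1 = -2
  d = 597: d(597) · μ(597/597) = 4 · 1 = 4
Summing: (d * μ)(597) = 1 + -2 + -2 + 4 = 1.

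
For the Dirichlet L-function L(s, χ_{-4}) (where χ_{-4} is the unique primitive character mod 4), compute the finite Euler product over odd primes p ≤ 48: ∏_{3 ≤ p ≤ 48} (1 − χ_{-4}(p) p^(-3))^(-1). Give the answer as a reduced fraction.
∏ = 5542372783760447569145696690995330585/5720007308274565543266215981884637184

The odd primes p ≤ 48 are [3, 5, 7, 11, 13, 17, 19, 23, 29, 31, 37, 41, 43, 47]. For each, χ(p) = 1 if p ≡ 1 mod 4, χ(p) = −1 if p ≡ 3 mod 4. Taking (1 − χ(p)/p^3)^(-1) = p^3/(p^3 − χ(p)): (1 − (-1)/3^3)^(-1) · (1 − (1)/5^3)^(-1) · (1 − (-1)/7^3)^(-1) · (1 − (-1)/11^3)^(-1) · (1 − (1)/13^3)^(-1) · (1 − (1)/17^3)^(-1) · (1 − (-1)/19^3)^(-1) · (1 − (-1)/23^3)^(-1) · (1 − (1)/29^3)^(-1) · (1 − (-1)/31^3)^(-1) · (1 − (1)/37^3)^(-1) · (1 − (1)/41^3)^(-1) · (1 − (-1)/43^3)^(-1) · (1 − (-1)/47^3)^(-1) = 5542372783760447569145696690995330585/5720007308274565543266215981884637184.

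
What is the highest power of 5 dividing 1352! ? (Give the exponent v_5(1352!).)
v_5(1352!) = 336

Legendre's formula: v_p(n!) = Σ_{k ≥ 1} ⌊n / p^k⌋. For p = 5, n = 1352, the terms are:
  ⌊1352/5^1⌋ = ⌊1352/5⌋ = 270
  ⌊1352/5^2⌋ = ⌊1352/25⌋ = 54
  ⌊1352/5^3⌋ = ⌊1352/125⌋ = 10
  ⌊1352/5^4⌋ = ⌊1352/625⌋ = 2
(the next term ⌊1352/5^5⌋ = 0, terminating the sum). Summing: v_5(1352!) = 270 + 54 + 10 + 2 = 336.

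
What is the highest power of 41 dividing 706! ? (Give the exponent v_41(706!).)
v_41(706!) = 17

Legendre's formula: v_p(n!) = Σ_{k ≥ 1} ⌊n / p^k⌋. For p = 41, n = 706, the terms are:
  ⌊706/41^1⌋ = ⌊706/41⌋ = 17
(the next term ⌊706/41^2⌋ = 0, terminating the sum). Summing: v_41(706!) = 17 = 17.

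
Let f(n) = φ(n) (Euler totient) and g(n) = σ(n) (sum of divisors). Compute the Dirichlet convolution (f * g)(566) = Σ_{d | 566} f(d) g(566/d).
(φ * σ)(566) = 2264

Divisors of 566: [1, 2, 283, 566]. For each d | 566:
  d = 1: φ(1) · σ(566/1) = 1 · 852 = 852
  d = 2: φ(2) · σ(566/2) = 1 · 284 = 284
  d = 283: φ(283) · σ(566/283) = 282 · 3 = 846
  d = 566: φ(566) · σ(566/566) = 282 · 1 = 282
Summing: (φ * σ)(566) = 852 + 284 + 846 + 282 = 2264.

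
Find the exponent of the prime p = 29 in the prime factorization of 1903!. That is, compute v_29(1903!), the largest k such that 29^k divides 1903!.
v_29(1903!) = 67

Legendre's formula: v_p(n!) = Σ_{k ≥ 1} ⌊n / p^k⌋. For p = 29, n = 1903, the terms are:
  ⌊1903/29^1⌋ = ⌊1903/29⌋ = 65
  ⌊1903/29^2⌋ = ⌊1903/841⌋ = 2
(the next term ⌊1903/29^3⌋ = 0, terminating the sum). Summing: v_29(1903!) = 65 + 2 = 67.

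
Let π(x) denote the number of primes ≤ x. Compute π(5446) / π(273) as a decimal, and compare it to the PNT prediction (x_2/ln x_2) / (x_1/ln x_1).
π(5446)/π(273) = 720/58 ≈ 12.4138;  PNT prediction ≈ 13.0078.

π(273) = 58 and π(5446) = 720, so π(5446)/π(273) ≈ 12.4138. The PNT-predicted ratio is (5446/ln(5446)) / (273/ln(273)) ≈ 13.0078. The two agree to within a few percent, as expected.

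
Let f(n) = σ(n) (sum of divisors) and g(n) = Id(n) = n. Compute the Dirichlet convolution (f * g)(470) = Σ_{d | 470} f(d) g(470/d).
(σ * Id)(470) = 5225

Divisors of 470: [1, 2, 5, 10, 47, 94, 235, 470]. For each d | 470:
  d = 1: σ(1) · Id(470/1) = 1 · 470 = 470
  d = 2: σ(2) · Id(470/2) = 3 · 235 = 705
  d = 5: σ(5) · Id(470/5) = 6 · 94 = 564
  d = 10: σ(10) · Id(470/10) = 18 · 47 = 846
  d = 47: σ(47) · Id(470/47) = 48 · 10 = 480
  d = 94: σ(94) · Id(470/94) = 144 · 5 = 720
  d = 235: σ(235) · Id(470/235) = 288 · 2 = 576
  d = 470: σ(470) · Id(470/470) = 864 · 1 = 864
Summing: (σ * Id)(470) = 470 + 705 + 564 + 846 + 480 + 720 + 576 + 864 = 5225.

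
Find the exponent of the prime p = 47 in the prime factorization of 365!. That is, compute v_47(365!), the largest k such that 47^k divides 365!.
v_47(365!) = 7

Legendre's formula: v_p(n!) = Σ_{k ≥ 1} ⌊n / p^k⌋. For p = 47, n = 365, the terms are:
  ⌊365/47^1⌋ = ⌊365/47⌋ = 7
(the next term ⌊365/47^2⌋ = 0, terminating the sum). Summing: v_47(365!) = 7 = 7.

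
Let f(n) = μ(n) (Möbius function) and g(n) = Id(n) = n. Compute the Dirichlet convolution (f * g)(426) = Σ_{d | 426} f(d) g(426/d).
(μ * Id)(426) = 140

Divisors of 426: [1, 2, 3, 6, 71, 142, 213, 426]. For each d | 426:
  d = 1: μ(1) · Id(426/1) = 1 · 426 = 426
  d = 2: μ(2) · Id(426/2) = -1 · 213 = -213
  d = 3: μ(3) · Id(426/3) = -1 · 142 = -142
  d = 6: μ(6) · Id(426/6) = 1 · 71 = 71
  d = 71: μ(71) · Id(426/71) = -1 · 6 = -6
  d = 142: μ(142) · Id(426/142) = 1 · 3 = 3
  d = 213: μ(213) · Id(426/213) = 1 · 2 = 2
  d = 426: μ(426) · Id(426/426) = -1 · 1 = -1
Summing: (μ * Id)(426) = 426 + -213 + -142 + 71 + -6 + 3 + 2 + -1 = 140.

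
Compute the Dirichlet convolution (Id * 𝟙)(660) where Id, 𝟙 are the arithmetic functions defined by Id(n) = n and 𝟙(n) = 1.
(Id * 𝟙)(660) = 2016

Divisors of 660: [1, 2, 3, 4, 5, 6, 10, 11, 12, 15, 20, 22, 30, 33, 44, 55, 60, 66, 110, 132, 165, 220, 330, 660]. For each d | 660:
  d = 1: Id(1) · 𝟙(660/1) = 1 · 1 = 1
  d = 2: Id(2) · 𝟙(660/2) = 2 · 1 = 2
  d = 3: Id(3) · 𝟙(660/3) = 3 · 1 = 3
  d = 4: Id(4) · 𝟙(660/4) = 4 · 1 = 4
  d = 5: Id(5) · 𝟙(660/5) = 5 · 1 = 5
  d = 6: Id(6) · 𝟙(660/6) = 6 · 1 = 6
  d = 10: Id(10) · 𝟙(660/10) = 10 · 1 = 10
  d = 11: Id(11) · 𝟙(660/11) = 11 · 1 = 11
  d = 12: Id(12) · 𝟙(660/12) = 12 · 1 = 12
  d = 15: Id(15) · 𝟙(660/15) = 15 · 1 = 15
  d = 20: Id(20) · 𝟙(660/20) = 20 · 1 = 20
  d = 22: Id(22) · 𝟙(660/22) = 22 · 1 = 22
  d = 30: Id(30) · 𝟙(660/30) = 30 · 1 = 30
  d = 33: Id(33) · 𝟙(660/33) = 33 · 1 = 33
  d = 44: Id(44) · 𝟙(660/44) = 44 · 1 = 44
  d = 55: Id(55) · 𝟙(660/55) = 55 · 1 = 55
  d = 60: Id(60) · 𝟙(660/60) = 60 · 1 = 60
  d = 66: Id(66) · 𝟙(660/66) = 66 · 1 = 66
  d = 110: Id(110) · 𝟙(660/110) = 110 · 1 = 110
  d = 132: Id(132) · 𝟙(660/132) = 132 · 1 = 132
  d = 165: Id(165) · 𝟙(660/165) = 165 · 1 = 165
  d = 220: Id(220) · 𝟙(660/220) = 220 · 1 = 220
  d = 330: Id(330) · 𝟙(660/330) = 330 · 1 = 330
  d = 660: Id(660) · 𝟙(660/660) = 660 · 1 = 660
Summing: (Id * 𝟙)(660) = 1 + 2 + 3 + 4 + 5 + 6 + 10 + 11 + 12 + 15 + 20 + 22 + 30 + 33 + 44 + 55 + 60 + 66 + 110 + 132 + 165 + 220 + 330 + 660 = 2016.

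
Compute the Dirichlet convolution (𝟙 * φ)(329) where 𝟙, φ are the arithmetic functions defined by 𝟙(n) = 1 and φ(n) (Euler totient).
(𝟙 * φ)(329) = 329

Divisors of 329: [1, 7, 47, 329]. For each d | 329:
  d = 1: 𝟙(1) · φ(329/1) = 1 · 276 = 276
  d = 7: 𝟙(7) · φ(329/7) = 1 · 46 = 46
  d = 47: 𝟙(47) · φ(329/47) = 1 · 6 = 6
  d = 329: 𝟙(329) · φ(329/329) = 1 · 1 = 1
Summing: (𝟙 * φ)(329) = 276 + 46 + 6 + 1 = 329.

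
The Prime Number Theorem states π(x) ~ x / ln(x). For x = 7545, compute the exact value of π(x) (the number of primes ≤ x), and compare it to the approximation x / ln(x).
π(7545) = 956;  x/ln(x) ≈ 845.03;  relative error ≈ 11.61%.

Directly count primes up to 7545: π(7545) = 956. The PNT approximation gives 7545/ln(7545) ≈ 7545/8.92864 ≈ 845.03. Relative error (π(x) − x/ln(x)) / π(x) ≈ 11.61%; the approximation is known to undercount slightly (Li(x) is a better estimate).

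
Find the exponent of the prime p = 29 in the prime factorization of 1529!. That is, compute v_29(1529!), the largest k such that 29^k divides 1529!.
v_29(1529!) = 53

Legendre's formula: v_p(n!) = Σ_{k ≥ 1} ⌊n / p^k⌋. For p = 29, n = 1529, the terms are:
  ⌊1529/29^1⌋ = ⌊1529/29⌋ = 52
  ⌊1529/29^2⌋ = ⌊1529/841⌋ = 1
(the next term ⌊1529/29^3⌋ = 0, terminating the sum). Summing: v_29(1529!) = 52 + 1 = 53.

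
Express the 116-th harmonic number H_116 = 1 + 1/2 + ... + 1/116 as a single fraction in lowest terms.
H_116 = 92723052988307480317436790993517488799788772043569/17379782769567790172972927968296006432665936992320

Direct summation: H_116 = 1 + 1/2 + ... + 1/116. The least common denominator is lcm(1, ..., 116) = 955888052326228459513511038256280353796626534577600; over this denominator the numerator is 955888052326228459513511038256280353796626534577600 + 477944026163114229756755519128140176898313267288800 + 318629350775409486504503679418760117932208844859200 + 238972013081557114878377759564070088449156633644400 + 191177610465245691902702207651256070759325306915520 + 159314675387704743252251839709380058966104422429600 + 136555436046604065644787291179468621970946647796800 + 119486006540778557439188879782035044224578316822200 + 106209783591803162168167893139586705977402948286400 + 95588805232622845951351103825628035379662653457760 + 86898913847838950864864639841480032163329684961600 + 79657337693852371626125919854690029483052211214800 + 73529850178940650731808541404329257984355887275200 + 68277718023302032822393645589734310985473323898400 + 63725870155081897300900735883752023586441768971840 + 59743003270389278719594439891017522112289158411100 + 56228708960366379971383002250369432576272149092800 + 53104891795901581084083946569793352988701474143200 + 50309897490854129448079528329277913357717186030400 + 47794402616311422975675551912814017689831326728880 + 45518478682201355214929097059822873990315549265600 + 43449456923919475432432319920740016081664842480800 + 41560350101140367804935262532881754512896805851200 + 39828668846926185813062959927345014741526105607400 + 38235522093049138380540441530251214151865061383104 + 36764925089470325365904270702164628992177943637600 + 35403261197267720722722631046528901992467649428800 + 34138859011651016411196822794867155492736661949200 + 32961656976766498603914173732975184613676777054400 + 31862935077540948650450367941876011793220884485920 + 30835098462136401919790678653428398509568597889600 + 29871501635194639359797219945508761056144579205550 + 28966304615946316954954879947160010721109894987200 + 28114354480183189985691501125184716288136074546400 + 27311087209320813128957458235893724394189329559360 + 26552445897950790542041973284896676494350737071600 + 25834812225033201608473271304223793345854771204800 + 25154948745427064724039764164638956678858593015200 + 24509950059646883577269513801443085994785295758400 + 23897201308155711487837775956407008844915663364440 + 23314342739664108768622220445275130580405525233600 + 22759239341100677607464548529911436995157774632800 + 22229954705261126965430489261773961716200617083200 + 21724728461959737716216159960370008040832421240400 + 21241956718360632433633578627917341195480589657280 + 20780175050570183902467631266440877256448402925600 + 20338043666515499138585341239495326676523968820800 + 19914334423463092906531479963672507370763052803700 + 19507919435229152234969613025638374567278092542400 + 19117761046524569190270220765125607075932530691552 + 18742902986788793323794334083456477525424049697600 + 18382462544735162682952135351082314496088971818800 + 18035623628796763387047378080307176486728802539200 + 17701630598633860361361315523264450996233824714400 + 17379782769567790172972927968296006432665936992320 + 17069429505825508205598411397433577746368330974600 + 16769965830284709816026509443092637785905728676800 + 16480828488383249301957086866487592306838388527200 + 16201492412308956940906966750106446674519093806400 + 15931467538770474325225183970938005896610442242960 + 15670295939774237041205098987807874652403713681600 + 15417549231068200959895339326714199254784298944800 + 15172826227400451738309699019940957996771849755200 + 14935750817597319679898609972754380528072289602775 + 14705970035788130146361708280865851596871177455040 + 14483152307973158477477439973580005360554947493600 + 14266985855615350141992702063526572444725769172800 + 14057177240091594992845750562592358144068037273200 + 13853450033713455934978420844293918170965601950400 + 13655543604660406564478729117946862197094664779680 + 13463212004594767035401563919102540194318683585600 + 13276222948975395271020986642448338247175368535800 + 13094356881181211774157685455565484298583925131200 + 12917406112516600804236635652111896672927385602400 + 12745174031016379460180147176750404717288353794368 + 12577474372713532362019882082319478339429296507600 + 12414130549691278694980662834497147451904240708800 + 12254975029823441788634756900721542997392647879200 + 12099848763623145057133051117168105744261095374400 + 11948600654077855743918887978203504422457831682220 + 11801087065755906907574210348842967330822549809600 + 11657171369832054384311110222637565290202762616800 + 11516723522002752524259169135617835587911163067200 + 11379619670550338803732274264955718497578887316400 + 11245741792073275994276600450073886515254429818560 + 11114977352630563482715244630886980858100308541600 + 10987218992255499534638057910991728204558925684800 + 10862364230979868858108079980185004020416210620200 + 10740315194676724264196753238834610716816028478400 + 10620978359180316216816789313958670597740294828640 + 10504264311277235818829791629189893997765126753600 + 10390087525285091951233815633220438628224201462800 + 10278366154045467306596892884476132836522865963200 + 10169021833257749569292670619747663338261984410400 + 10061979498170825889615905665855582671543437206080 + 9957167211731546453265739981836253685381526401850 + 9854516003363179994984649878930725296872438500800 + 9753959717614576117484806512819187283639046271200 + 9655434871982105651651626649053336907036631662400 + 9558880523262284595135110382562803537966265345776 + 9464238141843846133797138992636439146501252817600 + 9371451493394396661897167041728238762712024848800 + 9280466527439111257412728526760003434918704219200 + 9191231272367581341476067675541157248044485909400 + 9103695736440271042985819411964574798063109853120 + 9017811814398381693523689040153588243364401269600 + 8933533199310546350593561105198881811183425556800 + 8850815299316930180680657761632225498116912357200 + 8769615158956224399206523286754865631161711326400 + 8689891384783895086486463984148003216332968496160 + 8611604075011067202824423768074597781951590401600 + 8534714752912754102799205698716788873184165487300 + 8459186303771933270031071135011330564571916235200 + 8384982915142354908013254721546318892952864338400 + 8312070020228073560987052506576350902579361170240 + 8240414244191624650978543433243796153419194263600 = 5099767914356911417459023504643461883988382462396295, so H_116 = 5099767914356911417459023504643461883988382462396295/955888052326228459513511038256280353796626534577600; reducing by gcd(5099767914356911417459023504643461883988382462396295, 955888052326228459513511038256280353796626534577600) = 55 gives 92723052988307480317436790993517488799788772043569/17379782769567790172972927968296006432665936992320 ≈ 5.33511. (The PNT-adjacent estimate ln(116) + γ ≈ 5.33081 matches within O(1/n).)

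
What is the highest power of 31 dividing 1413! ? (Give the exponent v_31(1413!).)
v_31(1413!) = 46

Legendre's formula: v_p(n!) = Σ_{k ≥ 1} ⌊n / p^k⌋. For p = 31, n = 1413, the terms are:
  ⌊1413/31^1⌋ = ⌊1413/31⌋ = 45
  ⌊1413/31^2⌋ = ⌊1413/961⌋ = 1
(the next term ⌊1413/31^3⌋ = 0, terminating the sum). Summing: v_31(1413!) = 45 + 1 = 46.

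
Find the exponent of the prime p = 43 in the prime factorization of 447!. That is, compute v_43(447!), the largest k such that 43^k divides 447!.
v_43(447!) = 10

Legendre's formula: v_p(n!) = Σ_{k ≥ 1} ⌊n / p^k⌋. For p = 43, n = 447, the terms are:
  ⌊447/43^1⌋ = ⌊447/43⌋ = 10
(the next term ⌊447/43^2⌋ = 0, terminating the sum). Summing: v_43(447!) = 10 = 10.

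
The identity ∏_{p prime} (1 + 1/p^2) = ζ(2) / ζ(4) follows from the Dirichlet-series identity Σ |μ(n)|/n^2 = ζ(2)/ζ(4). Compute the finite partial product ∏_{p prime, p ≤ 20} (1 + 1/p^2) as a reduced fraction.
∏ = 6403780000/4257193941

The primes p ≤ 20 are [2, 3, 5, 7, 11, 13, 17, 19]. For each, (1 + 1/p^2) = (p^2 + 1)/p^2. Multiplying these fractions over p ∈ [2, 3, 5, 7, 11, 13, 17, 19] gives 6403780000/4257193941. (In the limit P → ∞ this tends to ζ(2)/ζ(4).)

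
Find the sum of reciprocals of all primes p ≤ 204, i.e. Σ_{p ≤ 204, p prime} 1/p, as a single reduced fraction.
Σ 1/p = 15202313841027497739047080375538859939135227730139536997746371469607707132833646367/7799922041683461553249199106329813876687996789903550945093032474868511536164700810

π(204) = 46, so the primes ≤ 204 are [2, 3, 5, 7, 11, 13, 17, 19, 23, 29, 31, 37, 41, 43, 47, 53, 59, 61, 67, 71, 73, 79, 83, 89, 97, 101, 103, 107, 109, 113, 127, 131, 137, 139, 149, 151, 157, 163, 167, 173, 179, 181, 191, 193, 197, 199]. Summing 1/p over these primes: 15202313841027497739047080375538859939135227730139536997746371469607707132833646367/7799922041683461553249199106329813876687996789903550945093032474868511536164700810 ≈ 1.9490. Mertens estimate ln ln(204) + 0.2615 ≈ 1.9326.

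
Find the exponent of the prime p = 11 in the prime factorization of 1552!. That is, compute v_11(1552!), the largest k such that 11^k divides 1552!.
v_11(1552!) = 154

Legendre's formula: v_p(n!) = Σ_{k ≥ 1} ⌊n / p^k⌋. For p = 11, n = 1552, the terms are:
  ⌊1552/11^1⌋ = ⌊1552/11⌋ = 141
  ⌊1552/11^2⌋ = ⌊1552/121⌋ = 12
  ⌊1552/11^3⌋ = ⌊1552/1331⌋ = 1
(the next term ⌊1552/11^4⌋ = 0, terminating the sum). Summing: v_11(1552!) = 141 + 12 + 1 = 154.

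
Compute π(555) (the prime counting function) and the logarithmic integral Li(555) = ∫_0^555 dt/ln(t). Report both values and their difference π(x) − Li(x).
π(555) = 101;  Li(555) ≈ 110.57;  π(x) − Li(x) ≈ -9.57.

Direct count of primes ≤ 555 gives π(555) = 101. Numerical evaluation of the logarithmic integral gives Li(555) ≈ 110.57. The difference π(x) − Li(x) ≈ -9.57 is typically negative for small/moderate x (Li(x) overestimates), though Littlewood's theorem shows this sign changes infinitely often.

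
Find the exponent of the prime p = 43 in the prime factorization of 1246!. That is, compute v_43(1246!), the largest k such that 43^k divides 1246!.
v_43(1246!) = 28

Legendre's formula: v_p(n!) = Σ_{k ≥ 1} ⌊n / p^k⌋. For p = 43, n = 1246, the terms are:
  ⌊1246/43^1⌋ = ⌊1246/43⌋ = 28
(the next term ⌊1246/43^2⌋ = 0, terminating the sum). Summing: v_43(1246!) = 28 = 28.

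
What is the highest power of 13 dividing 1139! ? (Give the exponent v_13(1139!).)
v_13(1139!) = 93

Legendre's formula: v_p(n!) = Σ_{k ≥ 1} ⌊n / p^k⌋. For p = 13, n = 1139, the terms are:
  ⌊1139/13^1⌋ = ⌊1139/13⌋ = 87
  ⌊1139/13^2⌋ = ⌊1139/169⌋ = 6
(the next term ⌊1139/13^3⌋ = 0, terminating the sum). Summing: v_13(1139!) = 87 + 6 = 93.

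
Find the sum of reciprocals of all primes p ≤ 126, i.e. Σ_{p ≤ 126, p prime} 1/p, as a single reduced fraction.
Σ 1/p = 58472171373748331322981543916880425472323867753/31610054640417607788145206291543662493274686990

π(126) = 30, so the primes ≤ 126 are [2, 3, 5, 7, 11, 13, 17, 19, 23, 29, 31, 37, 41, 43, 47, 53, 59, 61, 67, 71, 73, 79, 83, 89, 97, 101, 103, 107, 109, 113]. Summing 1/p over these primes: 58472171373748331322981543916880425472323867753/31610054640417607788145206291543662493274686990 ≈ 1.8498. Mertens estimate ln ln(126) + 0.2615 ≈ 1.8376.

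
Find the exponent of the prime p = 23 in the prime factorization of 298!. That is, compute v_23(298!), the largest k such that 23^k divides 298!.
v_23(298!) = 12

Legendre's formula: v_p(n!) = Σ_{k ≥ 1} ⌊n / p^k⌋. For p = 23, n = 298, the terms are:
  ⌊298/23^1⌋ = ⌊298/23⌋ = 12
(the next term ⌊298/23^2⌋ = 0, terminating the sum). Summing: v_23(298!) = 12 = 12.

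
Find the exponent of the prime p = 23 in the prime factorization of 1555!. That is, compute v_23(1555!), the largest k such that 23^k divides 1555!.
v_23(1555!) = 69

Legendre's formula: v_p(n!) = Σ_{k ≥ 1} ⌊n / p^k⌋. For p = 23, n = 1555, the terms are:
  ⌊1555/23^1⌋ = ⌊1555/23⌋ = 67
  ⌊1555/23^2⌋ = ⌊1555/529⌋ = 2
(the next term ⌊1555/23^3⌋ = 0, terminating the sum). Summing: v_23(1555!) = 67 + 2 = 69.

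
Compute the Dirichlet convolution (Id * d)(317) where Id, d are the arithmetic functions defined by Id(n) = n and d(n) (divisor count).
(Id * d)(317) = 319

Divisors of 317: [1, 317]. For each d | 317:
  d = 1: Id(1) · d(317/1) = 1 · 2 = 2
  d = 317: Id(317) · d(317/317) = 317 · 1 = 317
Summing: (Id * d)(317) = 2 + 317 = 319.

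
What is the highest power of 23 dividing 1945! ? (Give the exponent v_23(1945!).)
v_23(1945!) = 87

Legendre's formula: v_p(n!) = Σ_{k ≥ 1} ⌊n / p^k⌋. For p = 23, n = 1945, the terms are:
  ⌊1945/23^1⌋ = ⌊1945/23⌋ = 84
  ⌊1945/23^2⌋ = ⌊1945/529⌋ = 3
(the next term ⌊1945/23^3⌋ = 0, terminating the sum). Summing: v_23(1945!) = 84 + 3 = 87.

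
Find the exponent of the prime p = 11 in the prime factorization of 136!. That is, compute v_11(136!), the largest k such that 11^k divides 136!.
v_11(136!) = 13

Legendre's formula: v_p(n!) = Σ_{k ≥ 1} ⌊n / p^k⌋. For p = 11, n = 136, the terms are:
  ⌊136/11^1⌋ = ⌊136/11⌋ = 12
  ⌊136/11^2⌋ = ⌊136/121⌋ = 1
(the next term ⌊136/11^3⌋ = 0, terminating the sum). Summing: v_11(136!) = 12 + 1 = 13.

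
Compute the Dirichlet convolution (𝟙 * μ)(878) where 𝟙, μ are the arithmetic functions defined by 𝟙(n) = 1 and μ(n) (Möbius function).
(𝟙 * μ)(878) = 0

Divisors of 878: [1, 2, 439, 878]. For each d | 878:
  d = 1: 𝟙(1) · μ(878/1) = 1 · 1 = 1
  d = 2: 𝟙(2) · μ(878/2) = 1 · -1 = -1
  d = 439: 𝟙(439) · μ(878/439) = 1 · -1 = -1
  d = 878: 𝟙(878) · μ(878/878) = 1 · 1 = 1
Summing: (𝟙 * μ)(878) = 1 + -1 + -1 + 1 = 0.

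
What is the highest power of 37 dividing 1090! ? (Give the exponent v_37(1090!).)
v_37(1090!) = 29

Legendre's formula: v_p(n!) = Σ_{k ≥ 1} ⌊n / p^k⌋. For p = 37, n = 1090, the terms are:
  ⌊1090/37^1⌋ = ⌊1090/37⌋ = 29
(the next term ⌊1090/37^2⌋ = 0, terminating the sum). Summing: v_37(1090!) = 29 = 29.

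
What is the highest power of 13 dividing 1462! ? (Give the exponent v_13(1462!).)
v_13(1462!) = 120

Legendre's formula: v_p(n!) = Σ_{k ≥ 1} ⌊n / p^k⌋. For p = 13, n = 1462, the terms are:
  ⌊1462/13^1⌋ = ⌊1462/13⌋ = 112
  ⌊1462/13^2⌋ = ⌊1462/169⌋ = 8
(the next term ⌊1462/13^3⌋ = 0, terminating the sum). Summing: v_13(1462!) = 112 + 8 = 120.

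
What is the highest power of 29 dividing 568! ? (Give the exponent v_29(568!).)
v_29(568!) = 19

Legendre's formula: v_p(n!) = Σ_{k ≥ 1} ⌊n / p^k⌋. For p = 29, n = 568, the terms are:
  ⌊568/29^1⌋ = ⌊568/29⌋ = 19
(the next term ⌊568/29^2⌋ = 0, terminating the sum). Summing: v_29(568!) = 19 = 19.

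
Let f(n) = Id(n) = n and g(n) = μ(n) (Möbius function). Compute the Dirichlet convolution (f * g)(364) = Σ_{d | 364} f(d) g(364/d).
(Id * μ)(364) = 144

Divisors of 364: [1, 2, 4, 7, 13, 14, 26, 28, 52, 91, 182, 364]. For each d | 364:
  d = 1: Id(1) · μ(364/1) = 1 · 0 = 0
  d = 2: Id(2) · μ(364/2) = 2 · -1 = -2
  d = 4: Id(4) · μ(364/4) = 4 · 1 = 4
  d = 7: Id(7) · μ(364/7) = 7 · 0 = 0
  d = 13: Id(13) · μ(364/13) = 13 · 0 = 0
  d = 14: Id(14) · μ(364/14) = 14 · 1 = 14
  d = 26: Id(26) · μ(364/26) = 26 · 1 = 26
  d = 28: Id(28) · μ(364/28) = 28 · -1 = -28
  d = 52: Id(52) · μ(364/52) = 52 · -1 = -52
  d = 91: Id(91) · μ(364/91) = 91 · 0 = 0
  d = 182: Id(182) · μ(364/182) = 182 · -1 = -182
  d = 364: Id(364) · μ(364/364) = 364 · 1 = 364
Summing: (Id * μ)(364) = 0 + -2 + 4 + 0 + 0 + 14 + 26 + -28 + -52 + 0 + -182 + 364 = 144.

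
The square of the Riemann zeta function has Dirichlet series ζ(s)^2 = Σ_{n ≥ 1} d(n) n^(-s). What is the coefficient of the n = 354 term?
d(354) = 8

ζ(s)^2 = (Σ 1/m^s)(Σ 1/k^s). The coefficient of 1/n^s in the product is the number of ordered pairs (m, k) with mk = n, which equals d(n). For n = 354, divisors are [1, 2, 3, 6, 59, 118, 177, 354], so d(354) = 8.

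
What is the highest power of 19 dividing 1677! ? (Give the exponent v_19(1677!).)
v_19(1677!) = 92

Legendre's formula: v_p(n!) = Σ_{k ≥ 1} ⌊n / p^k⌋. For p = 19, n = 1677, the terms are:
  ⌊1677/19^1⌋ = ⌊1677/19⌋ = 88
  ⌊1677/19^2⌋ = ⌊1677/361⌋ = 4
(the next term ⌊1677/19^3⌋ = 0, terminating the sum). Summing: v_19(1677!) = 88 + 4 = 92.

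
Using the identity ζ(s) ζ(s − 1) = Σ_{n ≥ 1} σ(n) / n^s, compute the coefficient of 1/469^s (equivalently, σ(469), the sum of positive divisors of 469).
σ(469) = 544

In the product (Σ m^0/m^s)(Σ k / k^s) = Σ (Σ_{d | n} d) / n^s, the coefficient of 1/n^s is σ(n) = Σ_{d | n} d. For n = 469, divisors are [1, 7, 67, 469]; summing: σ(469) = 544.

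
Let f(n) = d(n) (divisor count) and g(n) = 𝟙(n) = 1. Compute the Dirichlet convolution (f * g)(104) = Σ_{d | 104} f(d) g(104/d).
(d * 𝟙)(104) = 30

Divisors of 104: [1, 2, 4, 8, 13, 26, 52, 104]. For each d | 104:
  d = 1: d(1) · 𝟙(104/1) = 1 · 1 = 1
  d = 2: d(2) · 𝟙(104/2) = 2 · 1 = 2
  d = 4: d(4) · 𝟙(104/4) = 3 · 1 = 3
  d = 8: d(8) · 𝟙(104/8) = 4 · 1 = 4
  d = 13: d(13) · 𝟙(104/13) = 2 · 1 = 2
  d = 26: d(26) · 𝟙(104/26) = 4 · 1 = 4
  d = 52: d(52) · 𝟙(104/52) = 6 · 1 = 6
  d = 104: d(104) · 𝟙(104/104) = 8 · 1 = 8
Summing: (d * 𝟙)(104) = 1 + 2 + 3 + 4 + 2 + 4 + 6 + 8 = 30.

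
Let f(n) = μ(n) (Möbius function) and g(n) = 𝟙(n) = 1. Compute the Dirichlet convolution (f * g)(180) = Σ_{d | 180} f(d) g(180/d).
(μ * 𝟙)(180) = 0

Divisors of 180: [1, 2, 3, 4, 5, 6, 9, 10, 12, 15, 18, 20, 30, 36, 45, 60, 90, 180]. For each d | 180:
  d = 1: μ(1) · 𝟙(180/1) = 1 · 1 = 1
  d = 2: μ(2) · 𝟙(180/2) = -1 · 1 = -1
  d = 3: μ(3) · 𝟙(180/3) = -1 · 1 = -1
  d = 4: μ(4) · 𝟙(180/4) = 0 · 1 = 0
  d = 5: μ(5) · 𝟙(180/5) = -1 · 1 = -1
  d = 6: μ(6) · 𝟙(180/6) = 1 · 1 = 1
  d = 9: μ(9) · 𝟙(180/9) = 0 · 1 = 0
  d = 10: μ(10) · 𝟙(180/10) = 1 · 1 = 1
  d = 12: μ(12) · 𝟙(180/12) = 0 · 1 = 0
  d = 15: μ(15) · 𝟙(180/15) = 1 · 1 = 1
  d = 18: μ(18) · 𝟙(180/18) = 0 · 1 = 0
  d = 20: μ(20) · 𝟙(180/20) = 0 · 1 = 0
  d = 30: μ(30) · 𝟙(180/30) = -1 · 1 = -1
  d = 36: μ(36) · 𝟙(180/36) = 0 · 1 = 0
  d = 45: μ(45) · 𝟙(180/45) = 0 · 1 = 0
  d = 60: μ(60) · 𝟙(180/60) = 0 · 1 = 0
  d = 90: μ(90) · 𝟙(180/90) = 0 · 1 = 0
  d = 180: μ(180) · 𝟙(180/180) = 0 · 1 = 0
Summing: (μ * 𝟙)(180) = 1 + -1 + -1 + 0 + -1 + 1 + 0 + 1 + 0 + 1 + 0 + 0 + -1 + 0 + 0 + 0 + 0 + 0 = 0.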